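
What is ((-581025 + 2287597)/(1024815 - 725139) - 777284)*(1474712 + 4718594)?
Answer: -360654251666615018/74919 ≈ -4.8139e+12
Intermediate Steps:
((-581025 + 2287597)/(1024815 - 725139) - 777284)*(1474712 + 4718594) = (1706572/299676 - 777284)*6193306 = (1706572*(1/299676) - 777284)*6193306 = (426643/74919 - 777284)*6193306 = -58232913353/74919*6193306 = -360654251666615018/74919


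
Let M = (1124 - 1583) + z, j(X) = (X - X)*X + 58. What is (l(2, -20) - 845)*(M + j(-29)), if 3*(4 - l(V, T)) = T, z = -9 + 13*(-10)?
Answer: 450540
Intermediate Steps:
z = -139 (z = -9 - 130 = -139)
j(X) = 58 (j(X) = 0*X + 58 = 0 + 58 = 58)
l(V, T) = 4 - T/3
M = -598 (M = (1124 - 1583) - 139 = -459 - 139 = -598)
(l(2, -20) - 845)*(M + j(-29)) = ((4 - 1/3*(-20)) - 845)*(-598 + 58) = ((4 + 20/3) - 845)*(-540) = (32/3 - 845)*(-540) = -2503/3*(-540) = 450540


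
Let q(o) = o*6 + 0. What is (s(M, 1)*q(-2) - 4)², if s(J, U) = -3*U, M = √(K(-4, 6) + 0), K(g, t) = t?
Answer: 1024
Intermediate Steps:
q(o) = 6*o (q(o) = 6*o + 0 = 6*o)
M = √6 (M = √(6 + 0) = √6 ≈ 2.4495)
(s(M, 1)*q(-2) - 4)² = ((-3*1)*(6*(-2)) - 4)² = (-3*(-12) - 4)² = (36 - 4)² = 32² = 1024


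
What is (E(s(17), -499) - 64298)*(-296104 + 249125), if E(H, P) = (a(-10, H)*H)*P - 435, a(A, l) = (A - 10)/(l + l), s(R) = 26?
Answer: 2806666397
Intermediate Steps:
a(A, l) = (-10 + A)/(2*l) (a(A, l) = (-10 + A)/((2*l)) = (-10 + A)*(1/(2*l)) = (-10 + A)/(2*l))
E(H, P) = -435 - 10*P (E(H, P) = (((-10 - 10)/(2*H))*H)*P - 435 = (((1/2)*(-20)/H)*H)*P - 435 = ((-10/H)*H)*P - 435 = -10*P - 435 = -435 - 10*P)
(E(s(17), -499) - 64298)*(-296104 + 249125) = ((-435 - 10*(-499)) - 64298)*(-296104 + 249125) = ((-435 + 4990) - 64298)*(-46979) = (4555 - 64298)*(-46979) = -59743*(-46979) = 2806666397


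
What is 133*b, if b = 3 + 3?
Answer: 798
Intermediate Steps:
b = 6
133*b = 133*6 = 798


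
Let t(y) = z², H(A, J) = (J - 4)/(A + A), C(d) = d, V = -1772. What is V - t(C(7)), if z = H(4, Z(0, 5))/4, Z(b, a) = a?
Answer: -1814529/1024 ≈ -1772.0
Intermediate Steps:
H(A, J) = (-4 + J)/(2*A) (H(A, J) = (-4 + J)/((2*A)) = (-4 + J)*(1/(2*A)) = (-4 + J)/(2*A))
z = 1/32 (z = ((½)*(-4 + 5)/4)/4 = ((½)*(¼)*1)*(¼) = (⅛)*(¼) = 1/32 ≈ 0.031250)
t(y) = 1/1024 (t(y) = (1/32)² = 1/1024)
V - t(C(7)) = -1772 - 1*1/1024 = -1772 - 1/1024 = -1814529/1024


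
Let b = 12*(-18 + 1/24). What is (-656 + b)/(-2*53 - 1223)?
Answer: 581/886 ≈ 0.65576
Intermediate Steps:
b = -431/2 (b = 12*(-18 + 1/24) = 12*(-431/24) = -431/2 ≈ -215.50)
(-656 + b)/(-2*53 - 1223) = (-656 - 431/2)/(-2*53 - 1223) = -1743/(2*(-106 - 1223)) = -1743/2/(-1329) = -1743/2*(-1/1329) = 581/886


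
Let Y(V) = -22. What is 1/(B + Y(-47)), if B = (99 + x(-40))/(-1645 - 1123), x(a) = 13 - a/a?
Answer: -2768/61007 ≈ -0.045372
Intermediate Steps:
x(a) = 12 (x(a) = 13 - 1*1 = 13 - 1 = 12)
B = -111/2768 (B = (99 + 12)/(-1645 - 1123) = 111/(-2768) = 111*(-1/2768) = -111/2768 ≈ -0.040101)
1/(B + Y(-47)) = 1/(-111/2768 - 22) = 1/(-61007/2768) = -2768/61007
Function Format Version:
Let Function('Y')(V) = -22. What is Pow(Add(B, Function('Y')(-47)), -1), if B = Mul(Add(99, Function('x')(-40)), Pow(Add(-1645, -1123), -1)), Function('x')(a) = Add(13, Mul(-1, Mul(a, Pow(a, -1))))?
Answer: Rational(-2768, 61007) ≈ -0.045372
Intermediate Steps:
Function('x')(a) = 12 (Function('x')(a) = Add(13, Mul(-1, 1)) = Add(13, -1) = 12)
B = Rational(-111, 2768) (B = Mul(Add(99, 12), Pow(Add(-1645, -1123), -1)) = Mul(111, Pow(-2768, -1)) = Mul(111, Rational(-1, 2768)) = Rational(-111, 2768) ≈ -0.040101)
Pow(Add(B, Function('Y')(-47)), -1) = Pow(Add(Rational(-111, 2768), -22), -1) = Pow(Rational(-61007, 2768), -1) = Rational(-2768, 61007)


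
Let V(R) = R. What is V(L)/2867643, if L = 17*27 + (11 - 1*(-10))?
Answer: 160/955881 ≈ 0.00016738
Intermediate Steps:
L = 480 (L = 459 + (11 + 10) = 459 + 21 = 480)
V(L)/2867643 = 480/2867643 = 480*(1/2867643) = 160/955881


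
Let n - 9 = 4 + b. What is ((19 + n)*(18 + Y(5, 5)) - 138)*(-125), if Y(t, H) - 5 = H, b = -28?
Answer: 3250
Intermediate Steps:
Y(t, H) = 5 + H
n = -15 (n = 9 + (4 - 28) = 9 - 24 = -15)
((19 + n)*(18 + Y(5, 5)) - 138)*(-125) = ((19 - 15)*(18 + (5 + 5)) - 138)*(-125) = (4*(18 + 10) - 138)*(-125) = (4*28 - 138)*(-125) = (112 - 138)*(-125) = -26*(-125) = 3250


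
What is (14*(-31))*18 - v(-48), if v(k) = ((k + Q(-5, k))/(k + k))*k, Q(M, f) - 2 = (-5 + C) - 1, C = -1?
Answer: -15571/2 ≈ -7785.5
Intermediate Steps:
Q(M, f) = -5 (Q(M, f) = 2 + ((-5 - 1) - 1) = 2 + (-6 - 1) = 2 - 7 = -5)
v(k) = -5/2 + k/2 (v(k) = ((k - 5)/(k + k))*k = ((-5 + k)/((2*k)))*k = ((-5 + k)*(1/(2*k)))*k = ((-5 + k)/(2*k))*k = -5/2 + k/2)
(14*(-31))*18 - v(-48) = (14*(-31))*18 - (-5/2 + (1/2)*(-48)) = -434*18 - (-5/2 - 24) = -7812 - 1*(-53/2) = -7812 + 53/2 = -15571/2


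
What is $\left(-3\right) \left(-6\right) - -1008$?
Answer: $1026$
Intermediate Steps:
$\left(-3\right) \left(-6\right) - -1008 = 18 + 1008 = 1026$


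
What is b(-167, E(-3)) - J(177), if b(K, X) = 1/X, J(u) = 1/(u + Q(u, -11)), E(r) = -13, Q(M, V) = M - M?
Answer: -190/2301 ≈ -0.082573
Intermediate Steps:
Q(M, V) = 0
J(u) = 1/u (J(u) = 1/(u + 0) = 1/u)
b(-167, E(-3)) - J(177) = 1/(-13) - 1/177 = -1/13 - 1*1/177 = -1/13 - 1/177 = -190/2301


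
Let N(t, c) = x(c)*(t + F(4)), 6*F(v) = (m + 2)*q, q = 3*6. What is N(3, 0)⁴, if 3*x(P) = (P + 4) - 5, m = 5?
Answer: 4096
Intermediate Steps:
x(P) = -⅓ + P/3 (x(P) = ((P + 4) - 5)/3 = ((4 + P) - 5)/3 = (-1 + P)/3 = -⅓ + P/3)
q = 18
F(v) = 21 (F(v) = ((5 + 2)*18)/6 = (7*18)/6 = (⅙)*126 = 21)
N(t, c) = (21 + t)*(-⅓ + c/3) (N(t, c) = (-⅓ + c/3)*(t + 21) = (-⅓ + c/3)*(21 + t) = (21 + t)*(-⅓ + c/3))
N(3, 0)⁴ = ((-1 + 0)*(21 + 3)/3)⁴ = ((⅓)*(-1)*24)⁴ = (-8)⁴ = 4096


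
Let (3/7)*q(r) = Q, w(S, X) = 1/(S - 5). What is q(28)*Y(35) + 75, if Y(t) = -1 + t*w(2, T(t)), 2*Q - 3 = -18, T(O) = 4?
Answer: 890/3 ≈ 296.67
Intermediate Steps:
w(S, X) = 1/(-5 + S)
Q = -15/2 (Q = 3/2 + (½)*(-18) = 3/2 - 9 = -15/2 ≈ -7.5000)
Y(t) = -1 - t/3 (Y(t) = -1 + t/(-5 + 2) = -1 + t/(-3) = -1 + t*(-⅓) = -1 - t/3)
q(r) = -35/2 (q(r) = (7/3)*(-15/2) = -35/2)
q(28)*Y(35) + 75 = -35*(-1 - ⅓*35)/2 + 75 = -35*(-1 - 35/3)/2 + 75 = -35/2*(-38/3) + 75 = 665/3 + 75 = 890/3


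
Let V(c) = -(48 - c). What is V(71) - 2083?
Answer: -2060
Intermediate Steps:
V(c) = -48 + c
V(71) - 2083 = (-48 + 71) - 2083 = 23 - 2083 = -2060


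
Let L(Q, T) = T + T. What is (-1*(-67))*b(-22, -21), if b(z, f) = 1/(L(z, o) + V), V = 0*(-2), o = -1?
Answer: -67/2 ≈ -33.500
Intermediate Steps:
L(Q, T) = 2*T
V = 0
b(z, f) = -½ (b(z, f) = 1/(2*(-1) + 0) = 1/(-2 + 0) = 1/(-2) = -½)
(-1*(-67))*b(-22, -21) = -1*(-67)*(-½) = 67*(-½) = -67/2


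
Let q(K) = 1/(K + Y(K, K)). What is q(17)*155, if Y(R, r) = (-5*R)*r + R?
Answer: -155/1411 ≈ -0.10985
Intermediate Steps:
Y(R, r) = R - 5*R*r (Y(R, r) = -5*R*r + R = R - 5*R*r)
q(K) = 1/(K + K*(1 - 5*K))
q(17)*155 = -1/(17*(-2 + 5*17))*155 = -1*1/17/(-2 + 85)*155 = -1*1/17/83*155 = -1*1/17*1/83*155 = -1/1411*155 = -155/1411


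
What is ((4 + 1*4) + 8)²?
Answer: 256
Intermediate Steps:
((4 + 1*4) + 8)² = ((4 + 4) + 8)² = (8 + 8)² = 16² = 256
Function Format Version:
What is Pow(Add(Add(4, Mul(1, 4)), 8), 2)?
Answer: 256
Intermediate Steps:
Pow(Add(Add(4, Mul(1, 4)), 8), 2) = Pow(Add(Add(4, 4), 8), 2) = Pow(Add(8, 8), 2) = Pow(16, 2) = 256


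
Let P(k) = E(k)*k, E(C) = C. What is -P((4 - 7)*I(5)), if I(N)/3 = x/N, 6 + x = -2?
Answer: -5184/25 ≈ -207.36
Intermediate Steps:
x = -8 (x = -6 - 2 = -8)
I(N) = -24/N (I(N) = 3*(-8/N) = -24/N)
P(k) = k**2 (P(k) = k*k = k**2)
-P((4 - 7)*I(5)) = -((4 - 7)*(-24/5))**2 = -(-(-72)/5)**2 = -(-3*(-24/5))**2 = -(72/5)**2 = -1*5184/25 = -5184/25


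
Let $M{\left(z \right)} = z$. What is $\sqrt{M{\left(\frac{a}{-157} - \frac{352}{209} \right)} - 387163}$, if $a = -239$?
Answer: $\frac{8 i \sqrt{53829526639}}{2983} \approx 622.22 i$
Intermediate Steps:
$\sqrt{M{\left(\frac{a}{-157} - \frac{352}{209} \right)} - 387163} = \sqrt{\left(- \frac{239}{-157} - \frac{352}{209}\right) - 387163} = \sqrt{\left(\left(-239\right) \left(- \frac{1}{157}\right) - \frac{32}{19}\right) - 387163} = \sqrt{\left(\frac{239}{157} - \frac{32}{19}\right) - 387163} = \sqrt{- \frac{483}{2983} - 387163} = \sqrt{- \frac{1154907712}{2983}} = \frac{8 i \sqrt{53829526639}}{2983}$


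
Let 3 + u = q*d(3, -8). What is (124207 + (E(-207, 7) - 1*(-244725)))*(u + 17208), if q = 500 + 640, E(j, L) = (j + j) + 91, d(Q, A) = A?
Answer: 2980203765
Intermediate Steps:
E(j, L) = 91 + 2*j (E(j, L) = 2*j + 91 = 91 + 2*j)
q = 1140
u = -9123 (u = -3 + 1140*(-8) = -3 - 9120 = -9123)
(124207 + (E(-207, 7) - 1*(-244725)))*(u + 17208) = (124207 + ((91 + 2*(-207)) - 1*(-244725)))*(-9123 + 17208) = (124207 + ((91 - 414) + 244725))*8085 = (124207 + (-323 + 244725))*8085 = (124207 + 244402)*8085 = 368609*8085 = 2980203765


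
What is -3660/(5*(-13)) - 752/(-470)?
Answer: 3764/65 ≈ 57.908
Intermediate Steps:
-3660/(5*(-13)) - 752/(-470) = -3660/(-65) - 752*(-1/470) = -3660*(-1/65) + 8/5 = 732/13 + 8/5 = 3764/65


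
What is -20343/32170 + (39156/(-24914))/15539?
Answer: -3938410562049/6227125120910 ≈ -0.63246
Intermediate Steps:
-20343/32170 + (39156/(-24914))/15539 = -20343*1/32170 + (39156*(-1/24914))*(1/15539) = -20343/32170 - 19578/12457*1/15539 = -20343/32170 - 19578/193569323 = -3938410562049/6227125120910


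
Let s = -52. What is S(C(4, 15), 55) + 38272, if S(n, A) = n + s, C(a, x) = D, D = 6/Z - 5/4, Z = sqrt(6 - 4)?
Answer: 152875/4 + 3*sqrt(2) ≈ 38223.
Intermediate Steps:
Z = sqrt(2) ≈ 1.4142
D = -5/4 + 3*sqrt(2) (D = 6/(sqrt(2)) - 5/4 = 6*(sqrt(2)/2) - 5*1/4 = 3*sqrt(2) - 5/4 = -5/4 + 3*sqrt(2) ≈ 2.9926)
C(a, x) = -5/4 + 3*sqrt(2)
S(n, A) = -52 + n (S(n, A) = n - 52 = -52 + n)
S(C(4, 15), 55) + 38272 = (-52 + (-5/4 + 3*sqrt(2))) + 38272 = (-213/4 + 3*sqrt(2)) + 38272 = 152875/4 + 3*sqrt(2)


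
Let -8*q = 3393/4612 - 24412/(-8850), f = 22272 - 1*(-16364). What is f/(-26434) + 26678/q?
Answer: -57569056375582646/942479118049 ≈ -61083.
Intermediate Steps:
f = 38636 (f = 22272 + 16364 = 38636)
q = -71308097/163264800 (q = -(3393/4612 - 24412/(-8850))/8 = -(3393*(1/4612) - 24412*(-1/8850))/8 = -(3393/4612 + 12206/4425)/8 = -⅛*71308097/20408100 = -71308097/163264800 ≈ -0.43676)
f/(-26434) + 26678/q = 38636/(-26434) + 26678/(-71308097/163264800) = 38636*(-1/26434) + 26678*(-163264800/71308097) = -19318/13217 - 4355578334400/71308097 = -57569056375582646/942479118049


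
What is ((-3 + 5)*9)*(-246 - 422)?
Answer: -12024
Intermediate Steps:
((-3 + 5)*9)*(-246 - 422) = (2*9)*(-668) = 18*(-668) = -12024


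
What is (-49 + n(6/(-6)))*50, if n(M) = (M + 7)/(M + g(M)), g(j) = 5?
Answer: -2375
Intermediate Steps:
n(M) = (7 + M)/(5 + M) (n(M) = (M + 7)/(M + 5) = (7 + M)/(5 + M))
(-49 + n(6/(-6)))*50 = (-49 + (7 + 6/(-6))/(5 + 6/(-6)))*50 = (-49 + (7 + 6*(-⅙))/(5 + 6*(-⅙)))*50 = (-49 + (7 - 1)/(5 - 1))*50 = (-49 + 6/4)*50 = (-49 + (¼)*6)*50 = (-49 + 3/2)*50 = -95/2*50 = -2375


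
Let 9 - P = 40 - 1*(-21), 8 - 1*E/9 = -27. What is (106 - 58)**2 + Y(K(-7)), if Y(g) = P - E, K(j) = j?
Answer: 1937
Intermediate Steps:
E = 315 (E = 72 - 9*(-27) = 72 + 243 = 315)
P = -52 (P = 9 - (40 - 1*(-21)) = 9 - (40 + 21) = 9 - 1*61 = 9 - 61 = -52)
Y(g) = -367 (Y(g) = -52 - 1*315 = -52 - 315 = -367)
(106 - 58)**2 + Y(K(-7)) = (106 - 58)**2 - 367 = 48**2 - 367 = 2304 - 367 = 1937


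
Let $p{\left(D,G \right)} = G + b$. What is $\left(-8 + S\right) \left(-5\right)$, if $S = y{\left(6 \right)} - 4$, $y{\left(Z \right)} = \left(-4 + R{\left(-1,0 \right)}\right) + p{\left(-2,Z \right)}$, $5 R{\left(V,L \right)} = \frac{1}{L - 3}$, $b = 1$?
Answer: $\frac{136}{3} \approx 45.333$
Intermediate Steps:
$p{\left(D,G \right)} = 1 + G$ ($p{\left(D,G \right)} = G + 1 = 1 + G$)
$R{\left(V,L \right)} = \frac{1}{5 \left(-3 + L\right)}$ ($R{\left(V,L \right)} = \frac{1}{5 \left(L - 3\right)} = \frac{1}{5 \left(-3 + L\right)}$)
$y{\left(Z \right)} = - \frac{46}{15} + Z$ ($y{\left(Z \right)} = \left(-4 + \frac{1}{5 \left(-3 + 0\right)}\right) + \left(1 + Z\right) = \left(-4 + \frac{1}{5 \left(-3\right)}\right) + \left(1 + Z\right) = \left(-4 + \frac{1}{5} \left(- \frac{1}{3}\right)\right) + \left(1 + Z\right) = \left(-4 - \frac{1}{15}\right) + \left(1 + Z\right) = - \frac{61}{15} + \left(1 + Z\right) = - \frac{46}{15} + Z$)
$S = - \frac{16}{15}$ ($S = \left(- \frac{46}{15} + 6\right) - 4 = \frac{44}{15} - 4 = - \frac{16}{15} \approx -1.0667$)
$\left(-8 + S\right) \left(-5\right) = \left(-8 - \frac{16}{15}\right) \left(-5\right) = \left(- \frac{136}{15}\right) \left(-5\right) = \frac{136}{3}$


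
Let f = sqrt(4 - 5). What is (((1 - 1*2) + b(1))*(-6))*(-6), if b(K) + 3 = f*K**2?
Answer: -144 + 36*I ≈ -144.0 + 36.0*I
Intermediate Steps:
f = I (f = sqrt(-1) = I ≈ 1.0*I)
b(K) = -3 + I*K**2
(((1 - 1*2) + b(1))*(-6))*(-6) = (((1 - 1*2) + (-3 + I*1**2))*(-6))*(-6) = (((1 - 2) + (-3 + I*1))*(-6))*(-6) = ((-1 + (-3 + I))*(-6))*(-6) = ((-4 + I)*(-6))*(-6) = (24 - 6*I)*(-6) = -144 + 36*I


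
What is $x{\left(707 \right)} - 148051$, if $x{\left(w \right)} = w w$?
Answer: $351798$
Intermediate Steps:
$x{\left(w \right)} = w^{2}$
$x{\left(707 \right)} - 148051 = 707^{2} - 148051 = 499849 - 148051 = 351798$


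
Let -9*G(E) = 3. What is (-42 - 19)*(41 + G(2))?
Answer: -7442/3 ≈ -2480.7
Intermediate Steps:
G(E) = -⅓ (G(E) = -⅑*3 = -⅓)
(-42 - 19)*(41 + G(2)) = (-42 - 19)*(41 - ⅓) = -61*122/3 = -7442/3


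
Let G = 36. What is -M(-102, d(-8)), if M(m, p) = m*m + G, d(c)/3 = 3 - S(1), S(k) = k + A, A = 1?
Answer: -10440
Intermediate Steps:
S(k) = 1 + k (S(k) = k + 1 = 1 + k)
d(c) = 3 (d(c) = 3*(3 - (1 + 1)) = 3*(3 - 1*2) = 3*(3 - 2) = 3*1 = 3)
M(m, p) = 36 + m² (M(m, p) = m*m + 36 = m² + 36 = 36 + m²)
-M(-102, d(-8)) = -(36 + (-102)²) = -(36 + 10404) = -1*10440 = -10440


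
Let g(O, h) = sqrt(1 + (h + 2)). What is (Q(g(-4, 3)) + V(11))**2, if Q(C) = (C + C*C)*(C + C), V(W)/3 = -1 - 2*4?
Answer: 1089 - 360*sqrt(6) ≈ 207.18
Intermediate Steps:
g(O, h) = sqrt(3 + h) (g(O, h) = sqrt(1 + (2 + h)) = sqrt(3 + h))
V(W) = -27 (V(W) = 3*(-1 - 2*4) = 3*(-1 - 1*8) = 3*(-1 - 8) = 3*(-9) = -27)
Q(C) = 2*C*(C + C**2) (Q(C) = (C + C**2)*(2*C) = 2*C*(C + C**2))
(Q(g(-4, 3)) + V(11))**2 = (2*(sqrt(3 + 3))**2*(1 + sqrt(3 + 3)) - 27)**2 = (2*(sqrt(6))**2*(1 + sqrt(6)) - 27)**2 = (2*6*(1 + sqrt(6)) - 27)**2 = ((12 + 12*sqrt(6)) - 27)**2 = (-15 + 12*sqrt(6))**2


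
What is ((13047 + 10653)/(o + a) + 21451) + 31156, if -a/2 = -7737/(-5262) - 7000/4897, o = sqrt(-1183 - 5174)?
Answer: (-83299501959*I + 225929652083*sqrt(6357))/(351363*I + 4294669*sqrt(6357)) ≈ 52607.0 - 297.25*I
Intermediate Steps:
o = I*sqrt(6357) (o = sqrt(-6357) = I*sqrt(6357) ≈ 79.731*I)
a = -351363/4294669 (a = -2*(-7737/(-5262) - 7000/4897) = -2*(-7737*(-1/5262) - 7000*1/4897) = -2*(2579/1754 - 7000/4897) = -2*351363/8589338 = -351363/4294669 ≈ -0.081814)
((13047 + 10653)/(o + a) + 21451) + 31156 = ((13047 + 10653)/(I*sqrt(6357) - 351363/4294669) + 21451) + 31156 = (23700/(-351363/4294669 + I*sqrt(6357)) + 21451) + 31156 = (21451 + 23700/(-351363/4294669 + I*sqrt(6357))) + 31156 = 52607 + 23700/(-351363/4294669 + I*sqrt(6357))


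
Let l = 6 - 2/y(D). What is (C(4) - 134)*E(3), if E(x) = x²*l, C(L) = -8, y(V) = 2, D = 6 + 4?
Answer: -6390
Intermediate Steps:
D = 10
l = 5 (l = 6 - 2/2 = 6 - 2*½ = 6 - 1 = 5)
E(x) = 5*x² (E(x) = x²*5 = 5*x²)
(C(4) - 134)*E(3) = (-8 - 134)*(5*3²) = -710*9 = -142*45 = -6390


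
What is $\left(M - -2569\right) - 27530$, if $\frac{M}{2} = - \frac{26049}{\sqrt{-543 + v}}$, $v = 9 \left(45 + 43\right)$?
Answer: $-24961 - \frac{17366 \sqrt{249}}{83} \approx -28263.0$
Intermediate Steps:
$v = 792$ ($v = 9 \cdot 88 = 792$)
$M = - \frac{17366 \sqrt{249}}{83}$ ($M = 2 \left(- \frac{26049}{\sqrt{-543 + 792}}\right) = 2 \left(- \frac{26049}{\sqrt{249}}\right) = 2 \left(- 26049 \frac{\sqrt{249}}{249}\right) = 2 \left(- \frac{8683 \sqrt{249}}{83}\right) = - \frac{17366 \sqrt{249}}{83} \approx -3301.6$)
$\left(M - -2569\right) - 27530 = \left(- \frac{17366 \sqrt{249}}{83} - -2569\right) - 27530 = \left(- \frac{17366 \sqrt{249}}{83} + \left(-49 + 2618\right)\right) - 27530 = \left(- \frac{17366 \sqrt{249}}{83} + 2569\right) - 27530 = \left(2569 - \frac{17366 \sqrt{249}}{83}\right) - 27530 = -24961 - \frac{17366 \sqrt{249}}{83}$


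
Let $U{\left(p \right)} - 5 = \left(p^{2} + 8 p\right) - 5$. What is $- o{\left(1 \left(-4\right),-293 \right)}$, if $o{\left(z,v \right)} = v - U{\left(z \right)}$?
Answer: $277$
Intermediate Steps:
$U{\left(p \right)} = p^{2} + 8 p$ ($U{\left(p \right)} = 5 - \left(5 - p^{2} - 8 p\right) = 5 + \left(-5 + p^{2} + 8 p\right) = p^{2} + 8 p$)
$o{\left(z,v \right)} = v - z \left(8 + z\right)$
$- o{\left(1 \left(-4\right),-293 \right)} = - (-293 - 1 \left(-4\right) \left(8 + 1 \left(-4\right)\right)) = - (-293 - - 4 \left(8 - 4\right)) = - (-293 - \left(-4\right) 4) = - (-293 + 16) = \left(-1\right) \left(-277\right) = 277$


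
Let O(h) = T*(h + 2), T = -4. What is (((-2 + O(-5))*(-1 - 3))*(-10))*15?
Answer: 6000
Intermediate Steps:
O(h) = -8 - 4*h (O(h) = -4*(h + 2) = -4*(2 + h) = -8 - 4*h)
(((-2 + O(-5))*(-1 - 3))*(-10))*15 = (((-2 + (-8 - 4*(-5)))*(-1 - 3))*(-10))*15 = (((-2 + (-8 + 20))*(-4))*(-10))*15 = (((-2 + 12)*(-4))*(-10))*15 = ((10*(-4))*(-10))*15 = -40*(-10)*15 = 400*15 = 6000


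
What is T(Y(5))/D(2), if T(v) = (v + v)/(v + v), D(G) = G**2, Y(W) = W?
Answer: 1/4 ≈ 0.25000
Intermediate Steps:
T(v) = 1 (T(v) = (2*v)/((2*v)) = (2*v)*(1/(2*v)) = 1)
T(Y(5))/D(2) = 1/2**2 = 1/4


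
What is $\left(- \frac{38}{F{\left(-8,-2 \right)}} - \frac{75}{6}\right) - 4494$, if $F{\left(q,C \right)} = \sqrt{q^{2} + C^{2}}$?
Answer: $- \frac{9013}{2} - \frac{19 \sqrt{17}}{17} \approx -4511.1$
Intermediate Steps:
$F{\left(q,C \right)} = \sqrt{C^{2} + q^{2}}$
$\left(- \frac{38}{F{\left(-8,-2 \right)}} - \frac{75}{6}\right) - 4494 = \left(- \frac{38}{\sqrt{\left(-2\right)^{2} + \left(-8\right)^{2}}} - \frac{75}{6}\right) - 4494 = \left(- \frac{38}{\sqrt{4 + 64}} - \frac{25}{2}\right) - 4494 = \left(- \frac{38}{\sqrt{68}} - \frac{25}{2}\right) - 4494 = \left(- \frac{38}{2 \sqrt{17}} - \frac{25}{2}\right) - 4494 = \left(- 38 \frac{\sqrt{17}}{34} - \frac{25}{2}\right) - 4494 = \left(- \frac{19 \sqrt{17}}{17} - \frac{25}{2}\right) - 4494 = \left(- \frac{25}{2} - \frac{19 \sqrt{17}}{17}\right) - 4494 = - \frac{9013}{2} - \frac{19 \sqrt{17}}{17}$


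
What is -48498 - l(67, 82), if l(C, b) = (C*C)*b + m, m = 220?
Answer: -416816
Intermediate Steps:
l(C, b) = 220 + b*C**2 (l(C, b) = (C*C)*b + 220 = C**2*b + 220 = b*C**2 + 220 = 220 + b*C**2)
-48498 - l(67, 82) = -48498 - (220 + 82*67**2) = -48498 - (220 + 82*4489) = -48498 - (220 + 368098) = -48498 - 1*368318 = -48498 - 368318 = -416816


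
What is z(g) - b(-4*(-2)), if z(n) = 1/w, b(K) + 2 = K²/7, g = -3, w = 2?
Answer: -93/14 ≈ -6.6429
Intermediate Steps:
b(K) = -2 + K²/7
z(n) = ½ (z(n) = 1/2 = ½)
z(g) - b(-4*(-2)) = ½ - (-2 + (-4*(-2))²/7) = ½ - (-2 + (⅐)*8²) = ½ - (-2 + (⅐)*64) = ½ - (-2 + 64/7) = ½ - 1*50/7 = ½ - 50/7 = -93/14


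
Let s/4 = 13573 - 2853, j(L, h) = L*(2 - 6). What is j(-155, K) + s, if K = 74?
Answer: 43500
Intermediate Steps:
j(L, h) = -4*L (j(L, h) = L*(-4) = -4*L)
s = 42880 (s = 4*(13573 - 2853) = 4*10720 = 42880)
j(-155, K) + s = -4*(-155) + 42880 = 620 + 42880 = 43500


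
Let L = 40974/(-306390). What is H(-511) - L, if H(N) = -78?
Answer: -3976241/51065 ≈ -77.866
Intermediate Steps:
L = -6829/51065 (L = 40974*(-1/306390) = -6829/51065 ≈ -0.13373)
H(-511) - L = -78 - 1*(-6829/51065) = -78 + 6829/51065 = -3976241/51065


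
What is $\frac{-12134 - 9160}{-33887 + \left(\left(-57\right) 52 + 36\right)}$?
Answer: $\frac{21294}{36815} \approx 0.57841$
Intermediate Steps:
$\frac{-12134 - 9160}{-33887 + \left(\left(-57\right) 52 + 36\right)} = - \frac{21294}{-33887 + \left(-2964 + 36\right)} = - \frac{21294}{-33887 - 2928} = - \frac{21294}{-36815} = \left(-21294\right) \left(- \frac{1}{36815}\right) = \frac{21294}{36815}$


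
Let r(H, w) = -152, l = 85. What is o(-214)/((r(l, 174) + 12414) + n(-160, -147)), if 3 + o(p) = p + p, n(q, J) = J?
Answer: -431/12115 ≈ -0.035576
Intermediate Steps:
o(p) = -3 + 2*p (o(p) = -3 + (p + p) = -3 + 2*p)
o(-214)/((r(l, 174) + 12414) + n(-160, -147)) = (-3 + 2*(-214))/((-152 + 12414) - 147) = (-3 - 428)/(12262 - 147) = -431/12115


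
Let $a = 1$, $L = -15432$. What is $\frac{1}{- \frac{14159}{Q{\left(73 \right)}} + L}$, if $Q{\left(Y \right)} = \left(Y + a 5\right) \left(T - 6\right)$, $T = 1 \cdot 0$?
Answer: $- \frac{468}{7208017} \approx -6.4928 \cdot 10^{-5}$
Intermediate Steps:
$T = 0$
$Q{\left(Y \right)} = -30 - 6 Y$ ($Q{\left(Y \right)} = \left(Y + 1 \cdot 5\right) \left(0 - 6\right) = \left(Y + 5\right) \left(-6\right) = \left(5 + Y\right) \left(-6\right) = -30 - 6 Y$)
$\frac{1}{- \frac{14159}{Q{\left(73 \right)}} + L} = \frac{1}{- \frac{14159}{-30 - 438} - 15432} = \frac{1}{- \frac{14159}{-468} - 15432} = \frac{1}{\left(-14159\right) \left(- \frac{1}{468}\right) - 15432} = \frac{1}{\frac{14159}{468} - 15432} = \frac{1}{- \frac{7208017}{468}} = - \frac{468}{7208017}$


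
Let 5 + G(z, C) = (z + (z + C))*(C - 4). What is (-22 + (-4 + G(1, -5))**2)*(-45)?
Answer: -13590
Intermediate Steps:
G(z, C) = -5 + (-4 + C)*(C + 2*z) (G(z, C) = -5 + (z + (z + C))*(C - 4) = -5 + (z + (C + z))*(-4 + C) = -5 + (C + 2*z)*(-4 + C) = -5 + (-4 + C)*(C + 2*z))
(-22 + (-4 + G(1, -5))**2)*(-45) = (-22 + (-4 + (-5 + (-5)**2 - 8*1 - 4*(-5) + 2*(-5)*1))**2)*(-45) = (-22 + (-4 + (-5 + 25 - 8 + 20 - 10))**2)*(-45) = (-22 + (-4 + 22)**2)*(-45) = (-22 + 18**2)*(-45) = (-22 + 324)*(-45) = 302*(-45) = -13590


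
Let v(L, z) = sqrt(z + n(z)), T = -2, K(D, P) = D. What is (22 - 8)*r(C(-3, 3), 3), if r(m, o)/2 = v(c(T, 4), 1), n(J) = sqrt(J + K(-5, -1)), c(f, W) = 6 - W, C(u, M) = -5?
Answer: 28*sqrt(1 + 2*I) ≈ 35.617 + 22.012*I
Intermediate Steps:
n(J) = sqrt(-5 + J) (n(J) = sqrt(J - 5) = sqrt(-5 + J))
v(L, z) = sqrt(z + sqrt(-5 + z))
r(m, o) = 2*sqrt(1 + 2*I) (r(m, o) = 2*sqrt(1 + sqrt(-5 + 1)) = 2*sqrt(1 + sqrt(-4)) = 2*sqrt(1 + 2*I))
(22 - 8)*r(C(-3, 3), 3) = (22 - 8)*(2*sqrt(1 + 2*I)) = 14*(2*sqrt(1 + 2*I)) = 28*sqrt(1 + 2*I)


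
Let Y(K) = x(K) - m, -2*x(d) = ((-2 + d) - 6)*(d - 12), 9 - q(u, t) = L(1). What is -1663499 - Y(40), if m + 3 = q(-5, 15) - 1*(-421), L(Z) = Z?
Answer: -1662625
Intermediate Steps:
q(u, t) = 8 (q(u, t) = 9 - 1*1 = 9 - 1 = 8)
x(d) = -(-12 + d)*(-8 + d)/2 (x(d) = -((-2 + d) - 6)*(d - 12)/2 = -(-8 + d)*(-12 + d)/2 = -(-12 + d)*(-8 + d)/2)
m = 426 (m = -3 + (8 - 1*(-421)) = -3 + (8 + 421) = -3 + 429 = 426)
Y(K) = -474 + 10*K - K**2/2 (Y(K) = (-48 + 10*K - K**2/2) - 1*426 = (-48 + 10*K - K**2/2) - 426 = -474 + 10*K - K**2/2)
-1663499 - Y(40) = -1663499 - (-474 + 10*40 - 1/2*40**2) = -1663499 - (-474 + 400 - 1/2*1600) = -1663499 - (-474 + 400 - 800) = -1663499 - 1*(-874) = -1663499 + 874 = -1662625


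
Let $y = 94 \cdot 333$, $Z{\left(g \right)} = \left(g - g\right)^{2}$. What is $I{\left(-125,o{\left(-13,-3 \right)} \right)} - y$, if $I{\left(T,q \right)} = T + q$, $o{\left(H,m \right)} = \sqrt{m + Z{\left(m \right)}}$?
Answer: $-31427 + i \sqrt{3} \approx -31427.0 + 1.732 i$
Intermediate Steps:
$Z{\left(g \right)} = 0$ ($Z{\left(g \right)} = 0^{2} = 0$)
$o{\left(H,m \right)} = \sqrt{m}$ ($o{\left(H,m \right)} = \sqrt{m + 0} = \sqrt{m}$)
$y = 31302$
$I{\left(-125,o{\left(-13,-3 \right)} \right)} - y = \left(-125 + \sqrt{-3}\right) - 31302 = \left(-125 + i \sqrt{3}\right) - 31302 = -31427 + i \sqrt{3}$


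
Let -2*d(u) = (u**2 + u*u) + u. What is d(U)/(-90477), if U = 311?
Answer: 193753/180954 ≈ 1.0707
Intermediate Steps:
d(u) = -u**2 - u/2 (d(u) = -((u**2 + u*u) + u)/2 = -((u**2 + u**2) + u)/2 = -(2*u**2 + u)/2 = -(u + 2*u**2)/2 = -u**2 - u/2)
d(U)/(-90477) = -1*311*(1/2 + 311)/(-90477) = -1*311*623/2*(-1/90477) = -193753/2*(-1/90477) = 193753/180954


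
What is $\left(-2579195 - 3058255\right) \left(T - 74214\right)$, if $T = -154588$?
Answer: $1289859834900$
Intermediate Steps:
$\left(-2579195 - 3058255\right) \left(T - 74214\right) = \left(-2579195 - 3058255\right) \left(-154588 - 74214\right) = \left(-5637450\right) \left(-228802\right) = 1289859834900$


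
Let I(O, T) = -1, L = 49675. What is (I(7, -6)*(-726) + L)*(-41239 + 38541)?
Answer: -135981898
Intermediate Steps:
(I(7, -6)*(-726) + L)*(-41239 + 38541) = (-1*(-726) + 49675)*(-41239 + 38541) = (726 + 49675)*(-2698) = 50401*(-2698) = -135981898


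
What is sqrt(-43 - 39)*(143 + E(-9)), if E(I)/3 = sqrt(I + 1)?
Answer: -12*sqrt(41) + 143*I*sqrt(82) ≈ -76.838 + 1294.9*I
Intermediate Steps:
E(I) = 3*sqrt(1 + I) (E(I) = 3*sqrt(I + 1) = 3*sqrt(1 + I))
sqrt(-43 - 39)*(143 + E(-9)) = sqrt(-43 - 39)*(143 + 3*sqrt(1 - 9)) = sqrt(-82)*(143 + 3*sqrt(-8)) = (I*sqrt(82))*(143 + 3*(2*I*sqrt(2))) = (I*sqrt(82))*(143 + 6*I*sqrt(2)) = I*sqrt(82)*(143 + 6*I*sqrt(2))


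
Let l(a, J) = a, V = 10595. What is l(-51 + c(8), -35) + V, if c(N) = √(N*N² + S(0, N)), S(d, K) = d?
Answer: 10544 + 16*√2 ≈ 10567.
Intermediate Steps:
c(N) = √(N³) (c(N) = √(N*N² + 0) = √(N³ + 0) = √(N³))
l(-51 + c(8), -35) + V = (-51 + √(8³)) + 10595 = (-51 + √512) + 10595 = (-51 + 16*√2) + 10595 = 10544 + 16*√2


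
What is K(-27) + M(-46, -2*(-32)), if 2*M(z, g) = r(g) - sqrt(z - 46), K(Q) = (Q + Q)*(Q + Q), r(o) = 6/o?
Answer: 186627/64 - I*sqrt(23) ≈ 2916.0 - 4.7958*I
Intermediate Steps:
K(Q) = 4*Q**2 (K(Q) = (2*Q)*(2*Q) = 4*Q**2)
M(z, g) = 3/g - sqrt(-46 + z)/2 (M(z, g) = (6/g - sqrt(z - 46))/2 = (6/g - sqrt(-46 + z))/2 = (-sqrt(-46 + z) + 6/g)/2 = 3/g - sqrt(-46 + z)/2)
K(-27) + M(-46, -2*(-32)) = 4*(-27)**2 + (3/((-2*(-32))) - sqrt(-46 - 46)/2) = 4*729 + (3/64 - I*sqrt(23)) = 2916 + (3*(1/64) - I*sqrt(23)) = 2916 + (3/64 - I*sqrt(23)) = 186627/64 - I*sqrt(23)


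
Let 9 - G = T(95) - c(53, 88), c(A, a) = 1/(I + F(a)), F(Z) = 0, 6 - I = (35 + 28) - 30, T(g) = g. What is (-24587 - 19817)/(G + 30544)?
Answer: -1198908/822365 ≈ -1.4579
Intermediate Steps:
I = -27 (I = 6 - ((35 + 28) - 30) = 6 - (63 - 30) = 6 - 1*33 = 6 - 33 = -27)
c(A, a) = -1/27 (c(A, a) = 1/(-27 + 0) = 1/(-27) = -1/27)
G = -2323/27 (G = 9 - (95 - 1*(-1/27)) = 9 - (95 + 1/27) = 9 - 1*2566/27 = 9 - 2566/27 = -2323/27 ≈ -86.037)
(-24587 - 19817)/(G + 30544) = (-24587 - 19817)/(-2323/27 + 30544) = -44404/822365/27 = -44404*27/822365 = -1198908/822365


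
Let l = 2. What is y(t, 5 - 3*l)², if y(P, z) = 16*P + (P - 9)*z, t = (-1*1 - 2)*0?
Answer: 81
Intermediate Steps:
t = 0 (t = (-1 - 2)*0 = -3*0 = 0)
y(P, z) = 16*P + z*(-9 + P) (y(P, z) = 16*P + (-9 + P)*z = 16*P + z*(-9 + P))
y(t, 5 - 3*l)² = (-9*(5 - 3*2) + 16*0 + 0*(5 - 3*2))² = (-9*(5 - 1*6) + 0 + 0*(5 - 1*6))² = (-9*(5 - 6) + 0 + 0*(5 - 6))² = (-9*(-1) + 0 + 0*(-1))² = (9 + 0 + 0)² = 9² = 81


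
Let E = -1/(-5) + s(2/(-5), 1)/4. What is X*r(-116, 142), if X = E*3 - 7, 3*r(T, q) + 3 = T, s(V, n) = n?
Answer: 13447/60 ≈ 224.12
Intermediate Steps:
r(T, q) = -1 + T/3
E = 9/20 (E = -1/(-5) + 1/4 = -1*(-⅕) + 1*(¼) = ⅕ + ¼ = 9/20 ≈ 0.45000)
X = -113/20 (X = (9/20)*3 - 7 = 27/20 - 7 = -113/20 ≈ -5.6500)
X*r(-116, 142) = -113*(-1 + (⅓)*(-116))/20 = -113*(-1 - 116/3)/20 = -113/20*(-119/3) = 13447/60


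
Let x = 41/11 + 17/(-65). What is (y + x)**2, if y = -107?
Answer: 5479996729/511225 ≈ 10719.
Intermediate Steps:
x = 2478/715 (x = 41*(1/11) + 17*(-1/65) = 41/11 - 17/65 = 2478/715 ≈ 3.4657)
(y + x)**2 = (-107 + 2478/715)**2 = (-74027/715)**2 = 5479996729/511225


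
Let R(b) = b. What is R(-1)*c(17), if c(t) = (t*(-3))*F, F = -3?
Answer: -153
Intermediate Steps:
c(t) = 9*t (c(t) = (t*(-3))*(-3) = -3*t*(-3) = 9*t)
R(-1)*c(17) = -9*17 = -1*153 = -153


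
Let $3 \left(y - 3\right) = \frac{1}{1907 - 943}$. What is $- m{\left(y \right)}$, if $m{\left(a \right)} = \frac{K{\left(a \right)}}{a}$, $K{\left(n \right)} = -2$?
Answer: $\frac{5784}{8677} \approx 0.66659$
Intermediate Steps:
$y = \frac{8677}{2892}$ ($y = 3 + \frac{1}{3 \left(1907 - 943\right)} = 3 + \frac{1}{3 \cdot 964} = 3 + \frac{1}{3} \cdot \frac{1}{964} = 3 + \frac{1}{2892} = \frac{8677}{2892} \approx 3.0003$)
$m{\left(a \right)} = - \frac{2}{a}$
$- m{\left(y \right)} = - \frac{-2}{\frac{8677}{2892}} = - \frac{\left(-2\right) 2892}{8677} = \left(-1\right) \left(- \frac{5784}{8677}\right) = \frac{5784}{8677}$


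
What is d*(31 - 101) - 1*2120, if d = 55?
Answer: -5970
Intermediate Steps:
d*(31 - 101) - 1*2120 = 55*(31 - 101) - 1*2120 = 55*(-70) - 2120 = -3850 - 2120 = -5970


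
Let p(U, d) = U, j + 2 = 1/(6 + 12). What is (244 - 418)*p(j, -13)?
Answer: 1015/3 ≈ 338.33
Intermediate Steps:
j = -35/18 (j = -2 + 1/(6 + 12) = -2 + 1/18 = -35/18 ≈ -1.9444)
(244 - 418)*p(j, -13) = (244 - 418)*(-35/18) = -174*(-35/18) = 1015/3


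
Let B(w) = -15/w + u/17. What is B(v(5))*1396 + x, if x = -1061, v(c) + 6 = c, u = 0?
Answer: 19879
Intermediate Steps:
v(c) = -6 + c
B(w) = -15/w (B(w) = -15/w + 0/17 = -15/w + 0*(1/17) = -15/w + 0 = -15/w)
B(v(5))*1396 + x = -15/(-6 + 5)*1396 - 1061 = -15/(-1)*1396 - 1061 = -15*(-1)*1396 - 1061 = 15*1396 - 1061 = 20940 - 1061 = 19879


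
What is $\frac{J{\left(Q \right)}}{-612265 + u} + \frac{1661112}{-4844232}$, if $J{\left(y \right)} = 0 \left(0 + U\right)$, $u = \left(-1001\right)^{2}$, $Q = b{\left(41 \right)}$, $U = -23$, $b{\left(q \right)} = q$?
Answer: $- \frac{23071}{67281} \approx -0.34291$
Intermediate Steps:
$Q = 41$
$u = 1002001$
$J{\left(y \right)} = 0$ ($J{\left(y \right)} = 0 \left(0 - 23\right) = 0 \left(-23\right) = 0$)
$\frac{J{\left(Q \right)}}{-612265 + u} + \frac{1661112}{-4844232} = \frac{0}{-612265 + 1002001} + \frac{1661112}{-4844232} = \frac{0}{389736} + 1661112 \left(- \frac{1}{4844232}\right) = 0 \cdot \frac{1}{389736} - \frac{23071}{67281} = 0 - \frac{23071}{67281} = - \frac{23071}{67281}$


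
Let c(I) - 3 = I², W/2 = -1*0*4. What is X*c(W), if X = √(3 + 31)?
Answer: 3*√34 ≈ 17.493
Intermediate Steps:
W = 0 (W = 2*(-1*0*4) = 2*(0*4) = 2*0 = 0)
c(I) = 3 + I²
X = √34 ≈ 5.8309
X*c(W) = √34*(3 + 0²) = √34*(3 + 0) = √34*3 = 3*√34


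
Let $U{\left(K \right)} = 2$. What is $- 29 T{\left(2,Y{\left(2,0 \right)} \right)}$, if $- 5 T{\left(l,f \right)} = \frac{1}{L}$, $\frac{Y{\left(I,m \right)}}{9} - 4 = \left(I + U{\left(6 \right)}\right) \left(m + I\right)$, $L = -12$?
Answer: $- \frac{29}{60} \approx -0.48333$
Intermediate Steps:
$Y{\left(I,m \right)} = 36 + 9 \left(2 + I\right) \left(I + m\right)$ ($Y{\left(I,m \right)} = 36 + 9 \left(I + 2\right) \left(m + I\right) = 36 + 9 \left(2 + I\right) \left(I + m\right)$)
$T{\left(l,f \right)} = \frac{1}{60}$ ($T{\left(l,f \right)} = - \frac{1}{5 \left(-12\right)} = \left(- \frac{1}{5}\right) \left(- \frac{1}{12}\right) = \frac{1}{60}$)
$- 29 T{\left(2,Y{\left(2,0 \right)} \right)} = \left(-29\right) \frac{1}{60} = - \frac{29}{60}$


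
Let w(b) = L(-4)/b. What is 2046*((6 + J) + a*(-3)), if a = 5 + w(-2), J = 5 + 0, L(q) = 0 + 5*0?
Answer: -8184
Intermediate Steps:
L(q) = 0 (L(q) = 0 + 0 = 0)
w(b) = 0 (w(b) = 0/b = 0)
J = 5
a = 5 (a = 5 + 0 = 5)
2046*((6 + J) + a*(-3)) = 2046*((6 + 5) + 5*(-3)) = 2046*(11 - 15) = 2046*(-4) = -8184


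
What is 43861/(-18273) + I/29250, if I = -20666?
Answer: -276760678/89080875 ≈ -3.1068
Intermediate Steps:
43861/(-18273) + I/29250 = 43861/(-18273) - 20666/29250 = 43861*(-1/18273) - 20666*1/29250 = -43861/18273 - 10333/14625 = -276760678/89080875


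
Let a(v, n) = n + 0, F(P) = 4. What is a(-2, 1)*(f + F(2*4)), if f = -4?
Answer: 0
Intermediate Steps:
a(v, n) = n
a(-2, 1)*(f + F(2*4)) = 1*(-4 + 4) = 1*0 = 0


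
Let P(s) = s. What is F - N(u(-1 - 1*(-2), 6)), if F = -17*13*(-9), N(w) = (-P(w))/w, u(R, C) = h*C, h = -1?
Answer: 1990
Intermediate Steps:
u(R, C) = -C
N(w) = -1 (N(w) = (-w)/w = -1)
F = 1989 (F = -221*(-9) = 1989)
F - N(u(-1 - 1*(-2), 6)) = 1989 - 1*(-1) = 1989 + 1 = 1990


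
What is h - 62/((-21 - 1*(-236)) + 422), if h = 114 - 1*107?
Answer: 4397/637 ≈ 6.9027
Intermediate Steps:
h = 7 (h = 114 - 107 = 7)
h - 62/((-21 - 1*(-236)) + 422) = 7 - 62/((-21 - 1*(-236)) + 422) = 7 - 62/((-21 + 236) + 422) = 7 - 62/(215 + 422) = 7 - 62/637 = 4397/637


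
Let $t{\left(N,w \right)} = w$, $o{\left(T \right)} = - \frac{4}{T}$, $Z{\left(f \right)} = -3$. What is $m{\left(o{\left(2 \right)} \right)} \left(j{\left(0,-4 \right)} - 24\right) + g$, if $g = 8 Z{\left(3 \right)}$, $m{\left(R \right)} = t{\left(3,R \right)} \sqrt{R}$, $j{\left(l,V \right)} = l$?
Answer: $-24 + 48 i \sqrt{2} \approx -24.0 + 67.882 i$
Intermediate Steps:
$m{\left(R \right)} = R^{\frac{3}{2}}$ ($m{\left(R \right)} = R \sqrt{R} = R^{\frac{3}{2}}$)
$g = -24$ ($g = 8 \left(-3\right) = -24$)
$m{\left(o{\left(2 \right)} \right)} \left(j{\left(0,-4 \right)} - 24\right) + g = \left(- \frac{4}{2}\right)^{\frac{3}{2}} \left(0 - 24\right) - 24 = \left(\left(-4\right) \frac{1}{2}\right)^{\frac{3}{2}} \left(0 - 24\right) - 24 = \left(-2\right)^{\frac{3}{2}} \left(-24\right) - 24 = - 2 i \sqrt{2} \left(-24\right) - 24 = 48 i \sqrt{2} - 24 = -24 + 48 i \sqrt{2}$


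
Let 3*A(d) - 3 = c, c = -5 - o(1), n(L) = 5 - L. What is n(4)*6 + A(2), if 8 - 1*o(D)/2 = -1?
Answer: -2/3 ≈ -0.66667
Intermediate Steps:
o(D) = 18 (o(D) = 16 - 2*(-1) = 16 + 2 = 18)
c = -23 (c = -5 - 1*18 = -5 - 18 = -23)
A(d) = -20/3 (A(d) = 1 + (1/3)*(-23) = 1 - 23/3 = -20/3)
n(4)*6 + A(2) = (5 - 1*4)*6 - 20/3 = (5 - 4)*6 - 20/3 = 1*6 - 20/3 = 6 - 20/3 = -2/3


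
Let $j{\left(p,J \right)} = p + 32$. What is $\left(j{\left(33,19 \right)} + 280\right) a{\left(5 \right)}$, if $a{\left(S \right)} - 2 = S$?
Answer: $2415$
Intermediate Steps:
$j{\left(p,J \right)} = 32 + p$
$a{\left(S \right)} = 2 + S$
$\left(j{\left(33,19 \right)} + 280\right) a{\left(5 \right)} = \left(\left(32 + 33\right) + 280\right) \left(2 + 5\right) = \left(65 + 280\right) 7 = 345 \cdot 7 = 2415$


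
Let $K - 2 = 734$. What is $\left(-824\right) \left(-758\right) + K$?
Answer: $625328$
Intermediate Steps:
$K = 736$ ($K = 2 + 734 = 736$)
$\left(-824\right) \left(-758\right) + K = \left(-824\right) \left(-758\right) + 736 = 624592 + 736 = 625328$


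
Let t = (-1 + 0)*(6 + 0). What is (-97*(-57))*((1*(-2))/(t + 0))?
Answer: 1843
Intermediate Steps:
t = -6 (t = -1*6 = -6)
(-97*(-57))*((1*(-2))/(t + 0)) = (-97*(-57))*((1*(-2))/(-6 + 0)) = 5529*(-2/(-6)) = 5529*(-2*(-⅙)) = 5529*(⅓) = 1843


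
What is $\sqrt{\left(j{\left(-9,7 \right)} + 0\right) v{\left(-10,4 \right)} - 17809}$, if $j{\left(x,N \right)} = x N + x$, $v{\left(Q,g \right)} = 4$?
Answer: $i \sqrt{18097} \approx 134.53 i$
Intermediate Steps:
$j{\left(x,N \right)} = x + N x$ ($j{\left(x,N \right)} = N x + x = x + N x$)
$\sqrt{\left(j{\left(-9,7 \right)} + 0\right) v{\left(-10,4 \right)} - 17809} = \sqrt{\left(- 9 \left(1 + 7\right) + 0\right) 4 - 17809} = \sqrt{\left(\left(-9\right) 8 + 0\right) 4 - 17809} = \sqrt{\left(-72 + 0\right) 4 - 17809} = \sqrt{\left(-72\right) 4 - 17809} = \sqrt{-288 - 17809} = \sqrt{-18097} = i \sqrt{18097}$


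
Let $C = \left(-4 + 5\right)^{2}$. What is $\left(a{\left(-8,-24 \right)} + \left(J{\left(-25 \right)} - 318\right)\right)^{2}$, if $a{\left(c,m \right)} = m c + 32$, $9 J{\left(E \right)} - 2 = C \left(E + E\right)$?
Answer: $\frac{88804}{9} \approx 9867.1$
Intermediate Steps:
$C = 1$ ($C = 1^{2} = 1$)
$J{\left(E \right)} = \frac{2}{9} + \frac{2 E}{9}$ ($J{\left(E \right)} = \frac{2}{9} + \frac{1 \left(E + E\right)}{9} = \frac{2}{9} + \frac{1 \cdot 2 E}{9} = \frac{2}{9} + \frac{2 E}{9}$)
$a{\left(c,m \right)} = 32 + c m$ ($a{\left(c,m \right)} = c m + 32 = 32 + c m$)
$\left(a{\left(-8,-24 \right)} + \left(J{\left(-25 \right)} - 318\right)\right)^{2} = \left(\left(32 - -192\right) + \left(\left(\frac{2}{9} + \frac{2}{9} \left(-25\right)\right) - 318\right)\right)^{2} = \left(\left(32 + 192\right) + \left(\left(\frac{2}{9} - \frac{50}{9}\right) - 318\right)\right)^{2} = \left(224 - \frac{970}{3}\right)^{2} = \left(- \frac{298}{3}\right)^{2} = \frac{88804}{9}$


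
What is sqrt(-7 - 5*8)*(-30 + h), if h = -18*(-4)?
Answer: 42*I*sqrt(47) ≈ 287.94*I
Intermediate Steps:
h = 72
sqrt(-7 - 5*8)*(-30 + h) = sqrt(-7 - 5*8)*(-30 + 72) = sqrt(-7 - 40)*42 = sqrt(-47)*42 = (I*sqrt(47))*42 = 42*I*sqrt(47)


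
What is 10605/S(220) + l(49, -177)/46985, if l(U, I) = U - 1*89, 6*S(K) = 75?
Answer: 39862034/46985 ≈ 848.40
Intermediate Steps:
S(K) = 25/2 (S(K) = (1/6)*75 = 25/2)
l(U, I) = -89 + U (l(U, I) = U - 89 = -89 + U)
10605/S(220) + l(49, -177)/46985 = 10605/(25/2) + (-89 + 49)/46985 = 10605*(2/25) - 40*1/46985 = 4242/5 - 8/9397 = 39862034/46985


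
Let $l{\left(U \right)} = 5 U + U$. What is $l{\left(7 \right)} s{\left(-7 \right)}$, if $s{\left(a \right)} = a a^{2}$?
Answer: $-14406$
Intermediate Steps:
$s{\left(a \right)} = a^{3}$
$l{\left(U \right)} = 6 U$
$l{\left(7 \right)} s{\left(-7 \right)} = 6 \cdot 7 \left(-7\right)^{3} = 42 \left(-343\right) = -14406$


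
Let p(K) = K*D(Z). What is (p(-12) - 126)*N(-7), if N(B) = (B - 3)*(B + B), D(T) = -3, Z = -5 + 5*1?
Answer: -12600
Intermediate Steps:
Z = 0 (Z = -5 + 5 = 0)
N(B) = 2*B*(-3 + B) (N(B) = (-3 + B)*(2*B) = 2*B*(-3 + B))
p(K) = -3*K (p(K) = K*(-3) = -3*K)
(p(-12) - 126)*N(-7) = (-3*(-12) - 126)*(2*(-7)*(-3 - 7)) = (36 - 126)*(2*(-7)*(-10)) = -90*140 = -12600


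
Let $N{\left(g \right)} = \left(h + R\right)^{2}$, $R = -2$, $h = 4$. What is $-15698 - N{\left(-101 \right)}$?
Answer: $-15702$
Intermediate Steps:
$N{\left(g \right)} = 4$ ($N{\left(g \right)} = \left(4 - 2\right)^{2} = 2^{2} = 4$)
$-15698 - N{\left(-101 \right)} = -15698 - 4 = -15702$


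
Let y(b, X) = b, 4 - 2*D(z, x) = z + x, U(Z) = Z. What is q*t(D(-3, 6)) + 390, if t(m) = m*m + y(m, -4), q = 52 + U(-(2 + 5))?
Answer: 1695/4 ≈ 423.75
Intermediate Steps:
D(z, x) = 2 - x/2 - z/2 (D(z, x) = 2 - (z + x)/2 = 2 - (x + z)/2 = 2 + (-x/2 - z/2) = 2 - x/2 - z/2)
q = 45 (q = 52 - (2 + 5) = 52 - 1*7 = 52 - 7 = 45)
t(m) = m + m² (t(m) = m*m + m = m² + m = m + m²)
q*t(D(-3, 6)) + 390 = 45*((2 - ½*6 - ½*(-3))*(1 + (2 - ½*6 - ½*(-3)))) + 390 = 45*((2 - 3 + 3/2)*(1 + (2 - 3 + 3/2))) + 390 = 45*((1 + ½)/2) + 390 = 45*((½)*(3/2)) + 390 = 45*(¾) + 390 = 135/4 + 390 = 1695/4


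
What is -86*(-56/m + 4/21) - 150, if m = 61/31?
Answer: 2922082/1281 ≈ 2281.1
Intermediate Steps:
m = 61/31 (m = 61*(1/31) = 61/31 ≈ 1.9677)
-86*(-56/m + 4/21) - 150 = -86*(-56/61/31 + 4/21) - 150 = -86*(-56*31/61 + 4*(1/21)) - 150 = -86*(-1736/61 + 4/21) - 150 = -86*(-36212/1281) - 150 = 3114232/1281 - 150 = 2922082/1281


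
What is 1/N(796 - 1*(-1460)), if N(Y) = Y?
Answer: 1/2256 ≈ 0.00044326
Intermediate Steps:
1/N(796 - 1*(-1460)) = 1/(796 - 1*(-1460)) = 1/(796 + 1460) = 1/2256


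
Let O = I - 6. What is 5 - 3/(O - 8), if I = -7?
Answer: 36/7 ≈ 5.1429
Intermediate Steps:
O = -13 (O = -7 - 6 = -13)
5 - 3/(O - 8) = 5 - 3/(-13 - 8) = 5 - 3/(-21) = 5 - 1/21*(-3) = 5 + ⅐ = 36/7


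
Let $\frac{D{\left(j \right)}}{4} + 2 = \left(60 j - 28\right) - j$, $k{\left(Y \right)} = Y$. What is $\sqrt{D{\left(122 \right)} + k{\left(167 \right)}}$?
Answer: $\sqrt{28839} \approx 169.82$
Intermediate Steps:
$D{\left(j \right)} = -120 + 236 j$ ($D{\left(j \right)} = -8 + 4 \left(\left(60 j - 28\right) - j\right) = -8 + 4 \left(\left(-28 + 60 j\right) - j\right) = -8 + 4 \left(-28 + 59 j\right) = -8 + \left(-112 + 236 j\right) = -120 + 236 j$)
$\sqrt{D{\left(122 \right)} + k{\left(167 \right)}} = \sqrt{\left(-120 + 236 \cdot 122\right) + 167} = \sqrt{\left(-120 + 28792\right) + 167} = \sqrt{28672 + 167} = \sqrt{28839}$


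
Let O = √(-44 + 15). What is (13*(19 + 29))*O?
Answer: 624*I*√29 ≈ 3360.3*I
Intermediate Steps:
O = I*√29 (O = √(-29) = I*√29 ≈ 5.3852*I)
(13*(19 + 29))*O = (13*(19 + 29))*(I*√29) = (13*48)*(I*√29) = 624*(I*√29) = 624*I*√29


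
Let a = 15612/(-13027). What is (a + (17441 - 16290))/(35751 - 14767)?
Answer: 14978465/273358568 ≈ 0.054794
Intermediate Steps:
a = -15612/13027 (a = 15612*(-1/13027) = -15612/13027 ≈ -1.1984)
(a + (17441 - 16290))/(35751 - 14767) = (-15612/13027 + (17441 - 16290))/(35751 - 14767) = (-15612/13027 + 1151)/20984 = (14978465/13027)*(1/20984) = 14978465/273358568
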